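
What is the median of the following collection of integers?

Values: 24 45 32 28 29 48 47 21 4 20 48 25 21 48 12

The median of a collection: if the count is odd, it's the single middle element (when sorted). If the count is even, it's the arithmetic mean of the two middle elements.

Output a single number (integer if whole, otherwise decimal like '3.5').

Step 1: insert 24 -> lo=[24] (size 1, max 24) hi=[] (size 0) -> median=24
Step 2: insert 45 -> lo=[24] (size 1, max 24) hi=[45] (size 1, min 45) -> median=34.5
Step 3: insert 32 -> lo=[24, 32] (size 2, max 32) hi=[45] (size 1, min 45) -> median=32
Step 4: insert 28 -> lo=[24, 28] (size 2, max 28) hi=[32, 45] (size 2, min 32) -> median=30
Step 5: insert 29 -> lo=[24, 28, 29] (size 3, max 29) hi=[32, 45] (size 2, min 32) -> median=29
Step 6: insert 48 -> lo=[24, 28, 29] (size 3, max 29) hi=[32, 45, 48] (size 3, min 32) -> median=30.5
Step 7: insert 47 -> lo=[24, 28, 29, 32] (size 4, max 32) hi=[45, 47, 48] (size 3, min 45) -> median=32
Step 8: insert 21 -> lo=[21, 24, 28, 29] (size 4, max 29) hi=[32, 45, 47, 48] (size 4, min 32) -> median=30.5
Step 9: insert 4 -> lo=[4, 21, 24, 28, 29] (size 5, max 29) hi=[32, 45, 47, 48] (size 4, min 32) -> median=29
Step 10: insert 20 -> lo=[4, 20, 21, 24, 28] (size 5, max 28) hi=[29, 32, 45, 47, 48] (size 5, min 29) -> median=28.5
Step 11: insert 48 -> lo=[4, 20, 21, 24, 28, 29] (size 6, max 29) hi=[32, 45, 47, 48, 48] (size 5, min 32) -> median=29
Step 12: insert 25 -> lo=[4, 20, 21, 24, 25, 28] (size 6, max 28) hi=[29, 32, 45, 47, 48, 48] (size 6, min 29) -> median=28.5
Step 13: insert 21 -> lo=[4, 20, 21, 21, 24, 25, 28] (size 7, max 28) hi=[29, 32, 45, 47, 48, 48] (size 6, min 29) -> median=28
Step 14: insert 48 -> lo=[4, 20, 21, 21, 24, 25, 28] (size 7, max 28) hi=[29, 32, 45, 47, 48, 48, 48] (size 7, min 29) -> median=28.5
Step 15: insert 12 -> lo=[4, 12, 20, 21, 21, 24, 25, 28] (size 8, max 28) hi=[29, 32, 45, 47, 48, 48, 48] (size 7, min 29) -> median=28

Answer: 28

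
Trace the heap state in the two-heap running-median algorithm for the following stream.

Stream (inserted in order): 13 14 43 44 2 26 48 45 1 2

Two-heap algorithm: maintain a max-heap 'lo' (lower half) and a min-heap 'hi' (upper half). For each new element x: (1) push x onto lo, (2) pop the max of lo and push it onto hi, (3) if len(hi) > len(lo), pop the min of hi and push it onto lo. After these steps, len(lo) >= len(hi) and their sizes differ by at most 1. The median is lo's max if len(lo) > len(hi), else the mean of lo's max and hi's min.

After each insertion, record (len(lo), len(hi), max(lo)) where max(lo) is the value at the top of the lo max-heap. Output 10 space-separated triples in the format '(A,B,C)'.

Answer: (1,0,13) (1,1,13) (2,1,14) (2,2,14) (3,2,14) (3,3,14) (4,3,26) (4,4,26) (5,4,26) (5,5,14)

Derivation:
Step 1: insert 13 -> lo=[13] hi=[] -> (len(lo)=1, len(hi)=0, max(lo)=13)
Step 2: insert 14 -> lo=[13] hi=[14] -> (len(lo)=1, len(hi)=1, max(lo)=13)
Step 3: insert 43 -> lo=[13, 14] hi=[43] -> (len(lo)=2, len(hi)=1, max(lo)=14)
Step 4: insert 44 -> lo=[13, 14] hi=[43, 44] -> (len(lo)=2, len(hi)=2, max(lo)=14)
Step 5: insert 2 -> lo=[2, 13, 14] hi=[43, 44] -> (len(lo)=3, len(hi)=2, max(lo)=14)
Step 6: insert 26 -> lo=[2, 13, 14] hi=[26, 43, 44] -> (len(lo)=3, len(hi)=3, max(lo)=14)
Step 7: insert 48 -> lo=[2, 13, 14, 26] hi=[43, 44, 48] -> (len(lo)=4, len(hi)=3, max(lo)=26)
Step 8: insert 45 -> lo=[2, 13, 14, 26] hi=[43, 44, 45, 48] -> (len(lo)=4, len(hi)=4, max(lo)=26)
Step 9: insert 1 -> lo=[1, 2, 13, 14, 26] hi=[43, 44, 45, 48] -> (len(lo)=5, len(hi)=4, max(lo)=26)
Step 10: insert 2 -> lo=[1, 2, 2, 13, 14] hi=[26, 43, 44, 45, 48] -> (len(lo)=5, len(hi)=5, max(lo)=14)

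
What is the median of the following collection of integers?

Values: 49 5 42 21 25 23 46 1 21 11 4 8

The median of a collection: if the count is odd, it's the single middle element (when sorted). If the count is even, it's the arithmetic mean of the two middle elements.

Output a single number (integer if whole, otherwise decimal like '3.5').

Step 1: insert 49 -> lo=[49] (size 1, max 49) hi=[] (size 0) -> median=49
Step 2: insert 5 -> lo=[5] (size 1, max 5) hi=[49] (size 1, min 49) -> median=27
Step 3: insert 42 -> lo=[5, 42] (size 2, max 42) hi=[49] (size 1, min 49) -> median=42
Step 4: insert 21 -> lo=[5, 21] (size 2, max 21) hi=[42, 49] (size 2, min 42) -> median=31.5
Step 5: insert 25 -> lo=[5, 21, 25] (size 3, max 25) hi=[42, 49] (size 2, min 42) -> median=25
Step 6: insert 23 -> lo=[5, 21, 23] (size 3, max 23) hi=[25, 42, 49] (size 3, min 25) -> median=24
Step 7: insert 46 -> lo=[5, 21, 23, 25] (size 4, max 25) hi=[42, 46, 49] (size 3, min 42) -> median=25
Step 8: insert 1 -> lo=[1, 5, 21, 23] (size 4, max 23) hi=[25, 42, 46, 49] (size 4, min 25) -> median=24
Step 9: insert 21 -> lo=[1, 5, 21, 21, 23] (size 5, max 23) hi=[25, 42, 46, 49] (size 4, min 25) -> median=23
Step 10: insert 11 -> lo=[1, 5, 11, 21, 21] (size 5, max 21) hi=[23, 25, 42, 46, 49] (size 5, min 23) -> median=22
Step 11: insert 4 -> lo=[1, 4, 5, 11, 21, 21] (size 6, max 21) hi=[23, 25, 42, 46, 49] (size 5, min 23) -> median=21
Step 12: insert 8 -> lo=[1, 4, 5, 8, 11, 21] (size 6, max 21) hi=[21, 23, 25, 42, 46, 49] (size 6, min 21) -> median=21

Answer: 21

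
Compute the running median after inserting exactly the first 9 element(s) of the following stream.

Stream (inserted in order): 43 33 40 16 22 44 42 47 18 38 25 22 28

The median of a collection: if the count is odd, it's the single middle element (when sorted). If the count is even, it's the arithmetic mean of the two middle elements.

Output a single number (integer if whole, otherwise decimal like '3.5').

Answer: 40

Derivation:
Step 1: insert 43 -> lo=[43] (size 1, max 43) hi=[] (size 0) -> median=43
Step 2: insert 33 -> lo=[33] (size 1, max 33) hi=[43] (size 1, min 43) -> median=38
Step 3: insert 40 -> lo=[33, 40] (size 2, max 40) hi=[43] (size 1, min 43) -> median=40
Step 4: insert 16 -> lo=[16, 33] (size 2, max 33) hi=[40, 43] (size 2, min 40) -> median=36.5
Step 5: insert 22 -> lo=[16, 22, 33] (size 3, max 33) hi=[40, 43] (size 2, min 40) -> median=33
Step 6: insert 44 -> lo=[16, 22, 33] (size 3, max 33) hi=[40, 43, 44] (size 3, min 40) -> median=36.5
Step 7: insert 42 -> lo=[16, 22, 33, 40] (size 4, max 40) hi=[42, 43, 44] (size 3, min 42) -> median=40
Step 8: insert 47 -> lo=[16, 22, 33, 40] (size 4, max 40) hi=[42, 43, 44, 47] (size 4, min 42) -> median=41
Step 9: insert 18 -> lo=[16, 18, 22, 33, 40] (size 5, max 40) hi=[42, 43, 44, 47] (size 4, min 42) -> median=40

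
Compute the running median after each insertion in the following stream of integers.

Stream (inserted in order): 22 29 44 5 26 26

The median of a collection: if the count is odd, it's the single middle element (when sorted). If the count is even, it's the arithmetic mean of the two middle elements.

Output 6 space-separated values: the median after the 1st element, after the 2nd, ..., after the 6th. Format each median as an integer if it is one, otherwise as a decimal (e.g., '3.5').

Answer: 22 25.5 29 25.5 26 26

Derivation:
Step 1: insert 22 -> lo=[22] (size 1, max 22) hi=[] (size 0) -> median=22
Step 2: insert 29 -> lo=[22] (size 1, max 22) hi=[29] (size 1, min 29) -> median=25.5
Step 3: insert 44 -> lo=[22, 29] (size 2, max 29) hi=[44] (size 1, min 44) -> median=29
Step 4: insert 5 -> lo=[5, 22] (size 2, max 22) hi=[29, 44] (size 2, min 29) -> median=25.5
Step 5: insert 26 -> lo=[5, 22, 26] (size 3, max 26) hi=[29, 44] (size 2, min 29) -> median=26
Step 6: insert 26 -> lo=[5, 22, 26] (size 3, max 26) hi=[26, 29, 44] (size 3, min 26) -> median=26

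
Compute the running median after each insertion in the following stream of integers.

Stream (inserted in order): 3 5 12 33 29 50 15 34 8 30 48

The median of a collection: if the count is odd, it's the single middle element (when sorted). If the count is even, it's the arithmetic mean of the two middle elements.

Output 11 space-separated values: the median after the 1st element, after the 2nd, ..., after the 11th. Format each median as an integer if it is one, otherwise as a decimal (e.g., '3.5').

Answer: 3 4 5 8.5 12 20.5 15 22 15 22 29

Derivation:
Step 1: insert 3 -> lo=[3] (size 1, max 3) hi=[] (size 0) -> median=3
Step 2: insert 5 -> lo=[3] (size 1, max 3) hi=[5] (size 1, min 5) -> median=4
Step 3: insert 12 -> lo=[3, 5] (size 2, max 5) hi=[12] (size 1, min 12) -> median=5
Step 4: insert 33 -> lo=[3, 5] (size 2, max 5) hi=[12, 33] (size 2, min 12) -> median=8.5
Step 5: insert 29 -> lo=[3, 5, 12] (size 3, max 12) hi=[29, 33] (size 2, min 29) -> median=12
Step 6: insert 50 -> lo=[3, 5, 12] (size 3, max 12) hi=[29, 33, 50] (size 3, min 29) -> median=20.5
Step 7: insert 15 -> lo=[3, 5, 12, 15] (size 4, max 15) hi=[29, 33, 50] (size 3, min 29) -> median=15
Step 8: insert 34 -> lo=[3, 5, 12, 15] (size 4, max 15) hi=[29, 33, 34, 50] (size 4, min 29) -> median=22
Step 9: insert 8 -> lo=[3, 5, 8, 12, 15] (size 5, max 15) hi=[29, 33, 34, 50] (size 4, min 29) -> median=15
Step 10: insert 30 -> lo=[3, 5, 8, 12, 15] (size 5, max 15) hi=[29, 30, 33, 34, 50] (size 5, min 29) -> median=22
Step 11: insert 48 -> lo=[3, 5, 8, 12, 15, 29] (size 6, max 29) hi=[30, 33, 34, 48, 50] (size 5, min 30) -> median=29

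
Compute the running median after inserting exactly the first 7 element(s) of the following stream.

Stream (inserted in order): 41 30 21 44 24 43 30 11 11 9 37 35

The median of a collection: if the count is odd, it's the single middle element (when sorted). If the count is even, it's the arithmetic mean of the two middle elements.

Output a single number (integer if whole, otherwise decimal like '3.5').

Answer: 30

Derivation:
Step 1: insert 41 -> lo=[41] (size 1, max 41) hi=[] (size 0) -> median=41
Step 2: insert 30 -> lo=[30] (size 1, max 30) hi=[41] (size 1, min 41) -> median=35.5
Step 3: insert 21 -> lo=[21, 30] (size 2, max 30) hi=[41] (size 1, min 41) -> median=30
Step 4: insert 44 -> lo=[21, 30] (size 2, max 30) hi=[41, 44] (size 2, min 41) -> median=35.5
Step 5: insert 24 -> lo=[21, 24, 30] (size 3, max 30) hi=[41, 44] (size 2, min 41) -> median=30
Step 6: insert 43 -> lo=[21, 24, 30] (size 3, max 30) hi=[41, 43, 44] (size 3, min 41) -> median=35.5
Step 7: insert 30 -> lo=[21, 24, 30, 30] (size 4, max 30) hi=[41, 43, 44] (size 3, min 41) -> median=30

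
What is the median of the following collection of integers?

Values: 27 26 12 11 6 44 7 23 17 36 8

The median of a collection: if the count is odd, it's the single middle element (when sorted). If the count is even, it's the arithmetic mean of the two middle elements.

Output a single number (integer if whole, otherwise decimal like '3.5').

Step 1: insert 27 -> lo=[27] (size 1, max 27) hi=[] (size 0) -> median=27
Step 2: insert 26 -> lo=[26] (size 1, max 26) hi=[27] (size 1, min 27) -> median=26.5
Step 3: insert 12 -> lo=[12, 26] (size 2, max 26) hi=[27] (size 1, min 27) -> median=26
Step 4: insert 11 -> lo=[11, 12] (size 2, max 12) hi=[26, 27] (size 2, min 26) -> median=19
Step 5: insert 6 -> lo=[6, 11, 12] (size 3, max 12) hi=[26, 27] (size 2, min 26) -> median=12
Step 6: insert 44 -> lo=[6, 11, 12] (size 3, max 12) hi=[26, 27, 44] (size 3, min 26) -> median=19
Step 7: insert 7 -> lo=[6, 7, 11, 12] (size 4, max 12) hi=[26, 27, 44] (size 3, min 26) -> median=12
Step 8: insert 23 -> lo=[6, 7, 11, 12] (size 4, max 12) hi=[23, 26, 27, 44] (size 4, min 23) -> median=17.5
Step 9: insert 17 -> lo=[6, 7, 11, 12, 17] (size 5, max 17) hi=[23, 26, 27, 44] (size 4, min 23) -> median=17
Step 10: insert 36 -> lo=[6, 7, 11, 12, 17] (size 5, max 17) hi=[23, 26, 27, 36, 44] (size 5, min 23) -> median=20
Step 11: insert 8 -> lo=[6, 7, 8, 11, 12, 17] (size 6, max 17) hi=[23, 26, 27, 36, 44] (size 5, min 23) -> median=17

Answer: 17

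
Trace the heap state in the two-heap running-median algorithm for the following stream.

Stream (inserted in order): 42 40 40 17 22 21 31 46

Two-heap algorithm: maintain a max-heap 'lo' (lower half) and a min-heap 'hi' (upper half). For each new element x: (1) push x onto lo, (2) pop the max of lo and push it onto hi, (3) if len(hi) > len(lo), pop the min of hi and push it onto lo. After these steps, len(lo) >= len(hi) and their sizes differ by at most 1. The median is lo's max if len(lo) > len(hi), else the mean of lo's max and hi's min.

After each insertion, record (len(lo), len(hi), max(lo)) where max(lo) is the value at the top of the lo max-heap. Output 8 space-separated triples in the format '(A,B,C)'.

Step 1: insert 42 -> lo=[42] hi=[] -> (len(lo)=1, len(hi)=0, max(lo)=42)
Step 2: insert 40 -> lo=[40] hi=[42] -> (len(lo)=1, len(hi)=1, max(lo)=40)
Step 3: insert 40 -> lo=[40, 40] hi=[42] -> (len(lo)=2, len(hi)=1, max(lo)=40)
Step 4: insert 17 -> lo=[17, 40] hi=[40, 42] -> (len(lo)=2, len(hi)=2, max(lo)=40)
Step 5: insert 22 -> lo=[17, 22, 40] hi=[40, 42] -> (len(lo)=3, len(hi)=2, max(lo)=40)
Step 6: insert 21 -> lo=[17, 21, 22] hi=[40, 40, 42] -> (len(lo)=3, len(hi)=3, max(lo)=22)
Step 7: insert 31 -> lo=[17, 21, 22, 31] hi=[40, 40, 42] -> (len(lo)=4, len(hi)=3, max(lo)=31)
Step 8: insert 46 -> lo=[17, 21, 22, 31] hi=[40, 40, 42, 46] -> (len(lo)=4, len(hi)=4, max(lo)=31)

Answer: (1,0,42) (1,1,40) (2,1,40) (2,2,40) (3,2,40) (3,3,22) (4,3,31) (4,4,31)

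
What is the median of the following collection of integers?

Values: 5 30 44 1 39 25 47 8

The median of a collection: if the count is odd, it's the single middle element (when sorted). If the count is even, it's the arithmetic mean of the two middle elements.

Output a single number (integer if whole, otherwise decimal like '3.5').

Answer: 27.5

Derivation:
Step 1: insert 5 -> lo=[5] (size 1, max 5) hi=[] (size 0) -> median=5
Step 2: insert 30 -> lo=[5] (size 1, max 5) hi=[30] (size 1, min 30) -> median=17.5
Step 3: insert 44 -> lo=[5, 30] (size 2, max 30) hi=[44] (size 1, min 44) -> median=30
Step 4: insert 1 -> lo=[1, 5] (size 2, max 5) hi=[30, 44] (size 2, min 30) -> median=17.5
Step 5: insert 39 -> lo=[1, 5, 30] (size 3, max 30) hi=[39, 44] (size 2, min 39) -> median=30
Step 6: insert 25 -> lo=[1, 5, 25] (size 3, max 25) hi=[30, 39, 44] (size 3, min 30) -> median=27.5
Step 7: insert 47 -> lo=[1, 5, 25, 30] (size 4, max 30) hi=[39, 44, 47] (size 3, min 39) -> median=30
Step 8: insert 8 -> lo=[1, 5, 8, 25] (size 4, max 25) hi=[30, 39, 44, 47] (size 4, min 30) -> median=27.5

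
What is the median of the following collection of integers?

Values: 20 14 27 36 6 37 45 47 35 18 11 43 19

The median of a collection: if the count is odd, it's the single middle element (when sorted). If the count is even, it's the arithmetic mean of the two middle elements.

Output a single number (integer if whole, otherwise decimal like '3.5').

Step 1: insert 20 -> lo=[20] (size 1, max 20) hi=[] (size 0) -> median=20
Step 2: insert 14 -> lo=[14] (size 1, max 14) hi=[20] (size 1, min 20) -> median=17
Step 3: insert 27 -> lo=[14, 20] (size 2, max 20) hi=[27] (size 1, min 27) -> median=20
Step 4: insert 36 -> lo=[14, 20] (size 2, max 20) hi=[27, 36] (size 2, min 27) -> median=23.5
Step 5: insert 6 -> lo=[6, 14, 20] (size 3, max 20) hi=[27, 36] (size 2, min 27) -> median=20
Step 6: insert 37 -> lo=[6, 14, 20] (size 3, max 20) hi=[27, 36, 37] (size 3, min 27) -> median=23.5
Step 7: insert 45 -> lo=[6, 14, 20, 27] (size 4, max 27) hi=[36, 37, 45] (size 3, min 36) -> median=27
Step 8: insert 47 -> lo=[6, 14, 20, 27] (size 4, max 27) hi=[36, 37, 45, 47] (size 4, min 36) -> median=31.5
Step 9: insert 35 -> lo=[6, 14, 20, 27, 35] (size 5, max 35) hi=[36, 37, 45, 47] (size 4, min 36) -> median=35
Step 10: insert 18 -> lo=[6, 14, 18, 20, 27] (size 5, max 27) hi=[35, 36, 37, 45, 47] (size 5, min 35) -> median=31
Step 11: insert 11 -> lo=[6, 11, 14, 18, 20, 27] (size 6, max 27) hi=[35, 36, 37, 45, 47] (size 5, min 35) -> median=27
Step 12: insert 43 -> lo=[6, 11, 14, 18, 20, 27] (size 6, max 27) hi=[35, 36, 37, 43, 45, 47] (size 6, min 35) -> median=31
Step 13: insert 19 -> lo=[6, 11, 14, 18, 19, 20, 27] (size 7, max 27) hi=[35, 36, 37, 43, 45, 47] (size 6, min 35) -> median=27

Answer: 27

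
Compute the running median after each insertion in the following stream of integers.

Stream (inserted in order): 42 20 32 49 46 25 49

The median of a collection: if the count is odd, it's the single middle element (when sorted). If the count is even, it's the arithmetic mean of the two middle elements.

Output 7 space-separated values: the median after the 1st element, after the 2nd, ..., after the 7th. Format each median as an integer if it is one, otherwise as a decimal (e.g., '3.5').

Answer: 42 31 32 37 42 37 42

Derivation:
Step 1: insert 42 -> lo=[42] (size 1, max 42) hi=[] (size 0) -> median=42
Step 2: insert 20 -> lo=[20] (size 1, max 20) hi=[42] (size 1, min 42) -> median=31
Step 3: insert 32 -> lo=[20, 32] (size 2, max 32) hi=[42] (size 1, min 42) -> median=32
Step 4: insert 49 -> lo=[20, 32] (size 2, max 32) hi=[42, 49] (size 2, min 42) -> median=37
Step 5: insert 46 -> lo=[20, 32, 42] (size 3, max 42) hi=[46, 49] (size 2, min 46) -> median=42
Step 6: insert 25 -> lo=[20, 25, 32] (size 3, max 32) hi=[42, 46, 49] (size 3, min 42) -> median=37
Step 7: insert 49 -> lo=[20, 25, 32, 42] (size 4, max 42) hi=[46, 49, 49] (size 3, min 46) -> median=42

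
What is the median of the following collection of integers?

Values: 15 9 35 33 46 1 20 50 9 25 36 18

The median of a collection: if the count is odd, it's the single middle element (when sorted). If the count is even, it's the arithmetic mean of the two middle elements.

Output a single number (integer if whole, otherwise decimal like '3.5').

Answer: 22.5

Derivation:
Step 1: insert 15 -> lo=[15] (size 1, max 15) hi=[] (size 0) -> median=15
Step 2: insert 9 -> lo=[9] (size 1, max 9) hi=[15] (size 1, min 15) -> median=12
Step 3: insert 35 -> lo=[9, 15] (size 2, max 15) hi=[35] (size 1, min 35) -> median=15
Step 4: insert 33 -> lo=[9, 15] (size 2, max 15) hi=[33, 35] (size 2, min 33) -> median=24
Step 5: insert 46 -> lo=[9, 15, 33] (size 3, max 33) hi=[35, 46] (size 2, min 35) -> median=33
Step 6: insert 1 -> lo=[1, 9, 15] (size 3, max 15) hi=[33, 35, 46] (size 3, min 33) -> median=24
Step 7: insert 20 -> lo=[1, 9, 15, 20] (size 4, max 20) hi=[33, 35, 46] (size 3, min 33) -> median=20
Step 8: insert 50 -> lo=[1, 9, 15, 20] (size 4, max 20) hi=[33, 35, 46, 50] (size 4, min 33) -> median=26.5
Step 9: insert 9 -> lo=[1, 9, 9, 15, 20] (size 5, max 20) hi=[33, 35, 46, 50] (size 4, min 33) -> median=20
Step 10: insert 25 -> lo=[1, 9, 9, 15, 20] (size 5, max 20) hi=[25, 33, 35, 46, 50] (size 5, min 25) -> median=22.5
Step 11: insert 36 -> lo=[1, 9, 9, 15, 20, 25] (size 6, max 25) hi=[33, 35, 36, 46, 50] (size 5, min 33) -> median=25
Step 12: insert 18 -> lo=[1, 9, 9, 15, 18, 20] (size 6, max 20) hi=[25, 33, 35, 36, 46, 50] (size 6, min 25) -> median=22.5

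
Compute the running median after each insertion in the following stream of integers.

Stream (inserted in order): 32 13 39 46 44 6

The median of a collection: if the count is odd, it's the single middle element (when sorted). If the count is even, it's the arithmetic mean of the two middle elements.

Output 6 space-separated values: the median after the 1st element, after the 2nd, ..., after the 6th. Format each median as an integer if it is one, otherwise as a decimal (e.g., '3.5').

Step 1: insert 32 -> lo=[32] (size 1, max 32) hi=[] (size 0) -> median=32
Step 2: insert 13 -> lo=[13] (size 1, max 13) hi=[32] (size 1, min 32) -> median=22.5
Step 3: insert 39 -> lo=[13, 32] (size 2, max 32) hi=[39] (size 1, min 39) -> median=32
Step 4: insert 46 -> lo=[13, 32] (size 2, max 32) hi=[39, 46] (size 2, min 39) -> median=35.5
Step 5: insert 44 -> lo=[13, 32, 39] (size 3, max 39) hi=[44, 46] (size 2, min 44) -> median=39
Step 6: insert 6 -> lo=[6, 13, 32] (size 3, max 32) hi=[39, 44, 46] (size 3, min 39) -> median=35.5

Answer: 32 22.5 32 35.5 39 35.5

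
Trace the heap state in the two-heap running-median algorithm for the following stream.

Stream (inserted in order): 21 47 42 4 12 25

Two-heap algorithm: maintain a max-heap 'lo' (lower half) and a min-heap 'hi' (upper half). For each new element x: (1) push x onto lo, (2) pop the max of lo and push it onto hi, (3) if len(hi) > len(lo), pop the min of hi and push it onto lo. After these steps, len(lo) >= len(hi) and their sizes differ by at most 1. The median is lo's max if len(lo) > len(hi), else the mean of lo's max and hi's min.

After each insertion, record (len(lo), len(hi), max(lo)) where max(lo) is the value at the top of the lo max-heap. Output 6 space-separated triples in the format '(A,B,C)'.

Answer: (1,0,21) (1,1,21) (2,1,42) (2,2,21) (3,2,21) (3,3,21)

Derivation:
Step 1: insert 21 -> lo=[21] hi=[] -> (len(lo)=1, len(hi)=0, max(lo)=21)
Step 2: insert 47 -> lo=[21] hi=[47] -> (len(lo)=1, len(hi)=1, max(lo)=21)
Step 3: insert 42 -> lo=[21, 42] hi=[47] -> (len(lo)=2, len(hi)=1, max(lo)=42)
Step 4: insert 4 -> lo=[4, 21] hi=[42, 47] -> (len(lo)=2, len(hi)=2, max(lo)=21)
Step 5: insert 12 -> lo=[4, 12, 21] hi=[42, 47] -> (len(lo)=3, len(hi)=2, max(lo)=21)
Step 6: insert 25 -> lo=[4, 12, 21] hi=[25, 42, 47] -> (len(lo)=3, len(hi)=3, max(lo)=21)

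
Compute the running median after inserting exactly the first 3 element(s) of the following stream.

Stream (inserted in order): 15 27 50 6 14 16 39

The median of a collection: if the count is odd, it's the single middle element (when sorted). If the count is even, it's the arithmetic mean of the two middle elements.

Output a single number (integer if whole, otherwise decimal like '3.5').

Step 1: insert 15 -> lo=[15] (size 1, max 15) hi=[] (size 0) -> median=15
Step 2: insert 27 -> lo=[15] (size 1, max 15) hi=[27] (size 1, min 27) -> median=21
Step 3: insert 50 -> lo=[15, 27] (size 2, max 27) hi=[50] (size 1, min 50) -> median=27

Answer: 27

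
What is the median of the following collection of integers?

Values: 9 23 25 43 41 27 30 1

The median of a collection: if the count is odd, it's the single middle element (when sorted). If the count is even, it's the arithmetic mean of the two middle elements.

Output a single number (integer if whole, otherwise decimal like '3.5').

Step 1: insert 9 -> lo=[9] (size 1, max 9) hi=[] (size 0) -> median=9
Step 2: insert 23 -> lo=[9] (size 1, max 9) hi=[23] (size 1, min 23) -> median=16
Step 3: insert 25 -> lo=[9, 23] (size 2, max 23) hi=[25] (size 1, min 25) -> median=23
Step 4: insert 43 -> lo=[9, 23] (size 2, max 23) hi=[25, 43] (size 2, min 25) -> median=24
Step 5: insert 41 -> lo=[9, 23, 25] (size 3, max 25) hi=[41, 43] (size 2, min 41) -> median=25
Step 6: insert 27 -> lo=[9, 23, 25] (size 3, max 25) hi=[27, 41, 43] (size 3, min 27) -> median=26
Step 7: insert 30 -> lo=[9, 23, 25, 27] (size 4, max 27) hi=[30, 41, 43] (size 3, min 30) -> median=27
Step 8: insert 1 -> lo=[1, 9, 23, 25] (size 4, max 25) hi=[27, 30, 41, 43] (size 4, min 27) -> median=26

Answer: 26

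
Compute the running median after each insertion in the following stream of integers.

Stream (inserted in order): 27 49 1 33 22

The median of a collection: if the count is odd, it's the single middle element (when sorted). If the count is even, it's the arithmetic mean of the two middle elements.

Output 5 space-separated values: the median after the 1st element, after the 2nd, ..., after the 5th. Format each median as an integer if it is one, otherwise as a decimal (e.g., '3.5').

Step 1: insert 27 -> lo=[27] (size 1, max 27) hi=[] (size 0) -> median=27
Step 2: insert 49 -> lo=[27] (size 1, max 27) hi=[49] (size 1, min 49) -> median=38
Step 3: insert 1 -> lo=[1, 27] (size 2, max 27) hi=[49] (size 1, min 49) -> median=27
Step 4: insert 33 -> lo=[1, 27] (size 2, max 27) hi=[33, 49] (size 2, min 33) -> median=30
Step 5: insert 22 -> lo=[1, 22, 27] (size 3, max 27) hi=[33, 49] (size 2, min 33) -> median=27

Answer: 27 38 27 30 27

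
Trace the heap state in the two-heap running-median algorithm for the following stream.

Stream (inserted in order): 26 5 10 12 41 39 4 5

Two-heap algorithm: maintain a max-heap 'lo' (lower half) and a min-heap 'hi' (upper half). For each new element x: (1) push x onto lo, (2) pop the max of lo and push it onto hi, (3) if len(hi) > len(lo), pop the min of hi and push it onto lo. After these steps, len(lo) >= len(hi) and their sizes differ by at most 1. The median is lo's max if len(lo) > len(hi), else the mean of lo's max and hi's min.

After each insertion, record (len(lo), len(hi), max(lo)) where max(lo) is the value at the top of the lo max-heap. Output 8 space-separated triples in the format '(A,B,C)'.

Answer: (1,0,26) (1,1,5) (2,1,10) (2,2,10) (3,2,12) (3,3,12) (4,3,12) (4,4,10)

Derivation:
Step 1: insert 26 -> lo=[26] hi=[] -> (len(lo)=1, len(hi)=0, max(lo)=26)
Step 2: insert 5 -> lo=[5] hi=[26] -> (len(lo)=1, len(hi)=1, max(lo)=5)
Step 3: insert 10 -> lo=[5, 10] hi=[26] -> (len(lo)=2, len(hi)=1, max(lo)=10)
Step 4: insert 12 -> lo=[5, 10] hi=[12, 26] -> (len(lo)=2, len(hi)=2, max(lo)=10)
Step 5: insert 41 -> lo=[5, 10, 12] hi=[26, 41] -> (len(lo)=3, len(hi)=2, max(lo)=12)
Step 6: insert 39 -> lo=[5, 10, 12] hi=[26, 39, 41] -> (len(lo)=3, len(hi)=3, max(lo)=12)
Step 7: insert 4 -> lo=[4, 5, 10, 12] hi=[26, 39, 41] -> (len(lo)=4, len(hi)=3, max(lo)=12)
Step 8: insert 5 -> lo=[4, 5, 5, 10] hi=[12, 26, 39, 41] -> (len(lo)=4, len(hi)=4, max(lo)=10)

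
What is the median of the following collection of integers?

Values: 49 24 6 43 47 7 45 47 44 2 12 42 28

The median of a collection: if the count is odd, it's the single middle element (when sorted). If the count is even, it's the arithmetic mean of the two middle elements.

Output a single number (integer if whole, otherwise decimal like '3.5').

Answer: 42

Derivation:
Step 1: insert 49 -> lo=[49] (size 1, max 49) hi=[] (size 0) -> median=49
Step 2: insert 24 -> lo=[24] (size 1, max 24) hi=[49] (size 1, min 49) -> median=36.5
Step 3: insert 6 -> lo=[6, 24] (size 2, max 24) hi=[49] (size 1, min 49) -> median=24
Step 4: insert 43 -> lo=[6, 24] (size 2, max 24) hi=[43, 49] (size 2, min 43) -> median=33.5
Step 5: insert 47 -> lo=[6, 24, 43] (size 3, max 43) hi=[47, 49] (size 2, min 47) -> median=43
Step 6: insert 7 -> lo=[6, 7, 24] (size 3, max 24) hi=[43, 47, 49] (size 3, min 43) -> median=33.5
Step 7: insert 45 -> lo=[6, 7, 24, 43] (size 4, max 43) hi=[45, 47, 49] (size 3, min 45) -> median=43
Step 8: insert 47 -> lo=[6, 7, 24, 43] (size 4, max 43) hi=[45, 47, 47, 49] (size 4, min 45) -> median=44
Step 9: insert 44 -> lo=[6, 7, 24, 43, 44] (size 5, max 44) hi=[45, 47, 47, 49] (size 4, min 45) -> median=44
Step 10: insert 2 -> lo=[2, 6, 7, 24, 43] (size 5, max 43) hi=[44, 45, 47, 47, 49] (size 5, min 44) -> median=43.5
Step 11: insert 12 -> lo=[2, 6, 7, 12, 24, 43] (size 6, max 43) hi=[44, 45, 47, 47, 49] (size 5, min 44) -> median=43
Step 12: insert 42 -> lo=[2, 6, 7, 12, 24, 42] (size 6, max 42) hi=[43, 44, 45, 47, 47, 49] (size 6, min 43) -> median=42.5
Step 13: insert 28 -> lo=[2, 6, 7, 12, 24, 28, 42] (size 7, max 42) hi=[43, 44, 45, 47, 47, 49] (size 6, min 43) -> median=42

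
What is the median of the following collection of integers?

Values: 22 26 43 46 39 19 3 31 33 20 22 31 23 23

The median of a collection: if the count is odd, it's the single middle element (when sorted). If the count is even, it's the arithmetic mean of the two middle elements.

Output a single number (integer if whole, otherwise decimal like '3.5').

Step 1: insert 22 -> lo=[22] (size 1, max 22) hi=[] (size 0) -> median=22
Step 2: insert 26 -> lo=[22] (size 1, max 22) hi=[26] (size 1, min 26) -> median=24
Step 3: insert 43 -> lo=[22, 26] (size 2, max 26) hi=[43] (size 1, min 43) -> median=26
Step 4: insert 46 -> lo=[22, 26] (size 2, max 26) hi=[43, 46] (size 2, min 43) -> median=34.5
Step 5: insert 39 -> lo=[22, 26, 39] (size 3, max 39) hi=[43, 46] (size 2, min 43) -> median=39
Step 6: insert 19 -> lo=[19, 22, 26] (size 3, max 26) hi=[39, 43, 46] (size 3, min 39) -> median=32.5
Step 7: insert 3 -> lo=[3, 19, 22, 26] (size 4, max 26) hi=[39, 43, 46] (size 3, min 39) -> median=26
Step 8: insert 31 -> lo=[3, 19, 22, 26] (size 4, max 26) hi=[31, 39, 43, 46] (size 4, min 31) -> median=28.5
Step 9: insert 33 -> lo=[3, 19, 22, 26, 31] (size 5, max 31) hi=[33, 39, 43, 46] (size 4, min 33) -> median=31
Step 10: insert 20 -> lo=[3, 19, 20, 22, 26] (size 5, max 26) hi=[31, 33, 39, 43, 46] (size 5, min 31) -> median=28.5
Step 11: insert 22 -> lo=[3, 19, 20, 22, 22, 26] (size 6, max 26) hi=[31, 33, 39, 43, 46] (size 5, min 31) -> median=26
Step 12: insert 31 -> lo=[3, 19, 20, 22, 22, 26] (size 6, max 26) hi=[31, 31, 33, 39, 43, 46] (size 6, min 31) -> median=28.5
Step 13: insert 23 -> lo=[3, 19, 20, 22, 22, 23, 26] (size 7, max 26) hi=[31, 31, 33, 39, 43, 46] (size 6, min 31) -> median=26
Step 14: insert 23 -> lo=[3, 19, 20, 22, 22, 23, 23] (size 7, max 23) hi=[26, 31, 31, 33, 39, 43, 46] (size 7, min 26) -> median=24.5

Answer: 24.5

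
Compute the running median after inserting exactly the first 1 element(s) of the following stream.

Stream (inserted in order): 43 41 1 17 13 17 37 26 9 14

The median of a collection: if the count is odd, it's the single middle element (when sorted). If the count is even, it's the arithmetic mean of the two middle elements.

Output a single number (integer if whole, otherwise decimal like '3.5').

Answer: 43

Derivation:
Step 1: insert 43 -> lo=[43] (size 1, max 43) hi=[] (size 0) -> median=43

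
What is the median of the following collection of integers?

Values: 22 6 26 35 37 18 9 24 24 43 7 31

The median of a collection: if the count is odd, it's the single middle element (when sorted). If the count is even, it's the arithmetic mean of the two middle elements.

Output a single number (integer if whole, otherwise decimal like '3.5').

Answer: 24

Derivation:
Step 1: insert 22 -> lo=[22] (size 1, max 22) hi=[] (size 0) -> median=22
Step 2: insert 6 -> lo=[6] (size 1, max 6) hi=[22] (size 1, min 22) -> median=14
Step 3: insert 26 -> lo=[6, 22] (size 2, max 22) hi=[26] (size 1, min 26) -> median=22
Step 4: insert 35 -> lo=[6, 22] (size 2, max 22) hi=[26, 35] (size 2, min 26) -> median=24
Step 5: insert 37 -> lo=[6, 22, 26] (size 3, max 26) hi=[35, 37] (size 2, min 35) -> median=26
Step 6: insert 18 -> lo=[6, 18, 22] (size 3, max 22) hi=[26, 35, 37] (size 3, min 26) -> median=24
Step 7: insert 9 -> lo=[6, 9, 18, 22] (size 4, max 22) hi=[26, 35, 37] (size 3, min 26) -> median=22
Step 8: insert 24 -> lo=[6, 9, 18, 22] (size 4, max 22) hi=[24, 26, 35, 37] (size 4, min 24) -> median=23
Step 9: insert 24 -> lo=[6, 9, 18, 22, 24] (size 5, max 24) hi=[24, 26, 35, 37] (size 4, min 24) -> median=24
Step 10: insert 43 -> lo=[6, 9, 18, 22, 24] (size 5, max 24) hi=[24, 26, 35, 37, 43] (size 5, min 24) -> median=24
Step 11: insert 7 -> lo=[6, 7, 9, 18, 22, 24] (size 6, max 24) hi=[24, 26, 35, 37, 43] (size 5, min 24) -> median=24
Step 12: insert 31 -> lo=[6, 7, 9, 18, 22, 24] (size 6, max 24) hi=[24, 26, 31, 35, 37, 43] (size 6, min 24) -> median=24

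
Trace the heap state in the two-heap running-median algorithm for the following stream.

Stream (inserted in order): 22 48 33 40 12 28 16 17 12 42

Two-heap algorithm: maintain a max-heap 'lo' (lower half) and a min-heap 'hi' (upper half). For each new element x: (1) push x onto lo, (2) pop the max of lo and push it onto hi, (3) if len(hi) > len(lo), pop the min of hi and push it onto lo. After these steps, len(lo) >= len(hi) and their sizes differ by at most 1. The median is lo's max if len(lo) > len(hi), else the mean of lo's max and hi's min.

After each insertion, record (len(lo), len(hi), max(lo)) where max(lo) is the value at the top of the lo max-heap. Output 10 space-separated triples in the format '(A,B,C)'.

Step 1: insert 22 -> lo=[22] hi=[] -> (len(lo)=1, len(hi)=0, max(lo)=22)
Step 2: insert 48 -> lo=[22] hi=[48] -> (len(lo)=1, len(hi)=1, max(lo)=22)
Step 3: insert 33 -> lo=[22, 33] hi=[48] -> (len(lo)=2, len(hi)=1, max(lo)=33)
Step 4: insert 40 -> lo=[22, 33] hi=[40, 48] -> (len(lo)=2, len(hi)=2, max(lo)=33)
Step 5: insert 12 -> lo=[12, 22, 33] hi=[40, 48] -> (len(lo)=3, len(hi)=2, max(lo)=33)
Step 6: insert 28 -> lo=[12, 22, 28] hi=[33, 40, 48] -> (len(lo)=3, len(hi)=3, max(lo)=28)
Step 7: insert 16 -> lo=[12, 16, 22, 28] hi=[33, 40, 48] -> (len(lo)=4, len(hi)=3, max(lo)=28)
Step 8: insert 17 -> lo=[12, 16, 17, 22] hi=[28, 33, 40, 48] -> (len(lo)=4, len(hi)=4, max(lo)=22)
Step 9: insert 12 -> lo=[12, 12, 16, 17, 22] hi=[28, 33, 40, 48] -> (len(lo)=5, len(hi)=4, max(lo)=22)
Step 10: insert 42 -> lo=[12, 12, 16, 17, 22] hi=[28, 33, 40, 42, 48] -> (len(lo)=5, len(hi)=5, max(lo)=22)

Answer: (1,0,22) (1,1,22) (2,1,33) (2,2,33) (3,2,33) (3,3,28) (4,3,28) (4,4,22) (5,4,22) (5,5,22)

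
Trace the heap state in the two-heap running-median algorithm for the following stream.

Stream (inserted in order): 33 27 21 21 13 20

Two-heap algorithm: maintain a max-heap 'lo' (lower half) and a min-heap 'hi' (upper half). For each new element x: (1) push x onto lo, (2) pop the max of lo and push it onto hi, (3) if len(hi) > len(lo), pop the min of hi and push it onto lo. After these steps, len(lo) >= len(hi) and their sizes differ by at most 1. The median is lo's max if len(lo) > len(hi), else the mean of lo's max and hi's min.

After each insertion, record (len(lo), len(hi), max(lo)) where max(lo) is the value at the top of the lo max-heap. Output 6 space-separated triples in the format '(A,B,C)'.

Step 1: insert 33 -> lo=[33] hi=[] -> (len(lo)=1, len(hi)=0, max(lo)=33)
Step 2: insert 27 -> lo=[27] hi=[33] -> (len(lo)=1, len(hi)=1, max(lo)=27)
Step 3: insert 21 -> lo=[21, 27] hi=[33] -> (len(lo)=2, len(hi)=1, max(lo)=27)
Step 4: insert 21 -> lo=[21, 21] hi=[27, 33] -> (len(lo)=2, len(hi)=2, max(lo)=21)
Step 5: insert 13 -> lo=[13, 21, 21] hi=[27, 33] -> (len(lo)=3, len(hi)=2, max(lo)=21)
Step 6: insert 20 -> lo=[13, 20, 21] hi=[21, 27, 33] -> (len(lo)=3, len(hi)=3, max(lo)=21)

Answer: (1,0,33) (1,1,27) (2,1,27) (2,2,21) (3,2,21) (3,3,21)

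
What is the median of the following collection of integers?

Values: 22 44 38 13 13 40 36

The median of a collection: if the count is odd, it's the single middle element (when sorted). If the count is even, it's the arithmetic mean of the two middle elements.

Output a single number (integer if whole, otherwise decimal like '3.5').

Answer: 36

Derivation:
Step 1: insert 22 -> lo=[22] (size 1, max 22) hi=[] (size 0) -> median=22
Step 2: insert 44 -> lo=[22] (size 1, max 22) hi=[44] (size 1, min 44) -> median=33
Step 3: insert 38 -> lo=[22, 38] (size 2, max 38) hi=[44] (size 1, min 44) -> median=38
Step 4: insert 13 -> lo=[13, 22] (size 2, max 22) hi=[38, 44] (size 2, min 38) -> median=30
Step 5: insert 13 -> lo=[13, 13, 22] (size 3, max 22) hi=[38, 44] (size 2, min 38) -> median=22
Step 6: insert 40 -> lo=[13, 13, 22] (size 3, max 22) hi=[38, 40, 44] (size 3, min 38) -> median=30
Step 7: insert 36 -> lo=[13, 13, 22, 36] (size 4, max 36) hi=[38, 40, 44] (size 3, min 38) -> median=36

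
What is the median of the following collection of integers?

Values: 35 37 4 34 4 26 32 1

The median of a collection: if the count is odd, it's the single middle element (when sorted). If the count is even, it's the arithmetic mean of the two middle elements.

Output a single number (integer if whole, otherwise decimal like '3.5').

Answer: 29

Derivation:
Step 1: insert 35 -> lo=[35] (size 1, max 35) hi=[] (size 0) -> median=35
Step 2: insert 37 -> lo=[35] (size 1, max 35) hi=[37] (size 1, min 37) -> median=36
Step 3: insert 4 -> lo=[4, 35] (size 2, max 35) hi=[37] (size 1, min 37) -> median=35
Step 4: insert 34 -> lo=[4, 34] (size 2, max 34) hi=[35, 37] (size 2, min 35) -> median=34.5
Step 5: insert 4 -> lo=[4, 4, 34] (size 3, max 34) hi=[35, 37] (size 2, min 35) -> median=34
Step 6: insert 26 -> lo=[4, 4, 26] (size 3, max 26) hi=[34, 35, 37] (size 3, min 34) -> median=30
Step 7: insert 32 -> lo=[4, 4, 26, 32] (size 4, max 32) hi=[34, 35, 37] (size 3, min 34) -> median=32
Step 8: insert 1 -> lo=[1, 4, 4, 26] (size 4, max 26) hi=[32, 34, 35, 37] (size 4, min 32) -> median=29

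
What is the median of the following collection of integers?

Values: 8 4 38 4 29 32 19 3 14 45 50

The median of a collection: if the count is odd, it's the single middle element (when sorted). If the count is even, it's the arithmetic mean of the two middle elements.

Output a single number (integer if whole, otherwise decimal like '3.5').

Step 1: insert 8 -> lo=[8] (size 1, max 8) hi=[] (size 0) -> median=8
Step 2: insert 4 -> lo=[4] (size 1, max 4) hi=[8] (size 1, min 8) -> median=6
Step 3: insert 38 -> lo=[4, 8] (size 2, max 8) hi=[38] (size 1, min 38) -> median=8
Step 4: insert 4 -> lo=[4, 4] (size 2, max 4) hi=[8, 38] (size 2, min 8) -> median=6
Step 5: insert 29 -> lo=[4, 4, 8] (size 3, max 8) hi=[29, 38] (size 2, min 29) -> median=8
Step 6: insert 32 -> lo=[4, 4, 8] (size 3, max 8) hi=[29, 32, 38] (size 3, min 29) -> median=18.5
Step 7: insert 19 -> lo=[4, 4, 8, 19] (size 4, max 19) hi=[29, 32, 38] (size 3, min 29) -> median=19
Step 8: insert 3 -> lo=[3, 4, 4, 8] (size 4, max 8) hi=[19, 29, 32, 38] (size 4, min 19) -> median=13.5
Step 9: insert 14 -> lo=[3, 4, 4, 8, 14] (size 5, max 14) hi=[19, 29, 32, 38] (size 4, min 19) -> median=14
Step 10: insert 45 -> lo=[3, 4, 4, 8, 14] (size 5, max 14) hi=[19, 29, 32, 38, 45] (size 5, min 19) -> median=16.5
Step 11: insert 50 -> lo=[3, 4, 4, 8, 14, 19] (size 6, max 19) hi=[29, 32, 38, 45, 50] (size 5, min 29) -> median=19

Answer: 19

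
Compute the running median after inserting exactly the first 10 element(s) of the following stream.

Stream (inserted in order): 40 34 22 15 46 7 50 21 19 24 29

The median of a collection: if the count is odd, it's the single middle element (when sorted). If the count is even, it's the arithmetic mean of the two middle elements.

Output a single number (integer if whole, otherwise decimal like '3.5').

Answer: 23

Derivation:
Step 1: insert 40 -> lo=[40] (size 1, max 40) hi=[] (size 0) -> median=40
Step 2: insert 34 -> lo=[34] (size 1, max 34) hi=[40] (size 1, min 40) -> median=37
Step 3: insert 22 -> lo=[22, 34] (size 2, max 34) hi=[40] (size 1, min 40) -> median=34
Step 4: insert 15 -> lo=[15, 22] (size 2, max 22) hi=[34, 40] (size 2, min 34) -> median=28
Step 5: insert 46 -> lo=[15, 22, 34] (size 3, max 34) hi=[40, 46] (size 2, min 40) -> median=34
Step 6: insert 7 -> lo=[7, 15, 22] (size 3, max 22) hi=[34, 40, 46] (size 3, min 34) -> median=28
Step 7: insert 50 -> lo=[7, 15, 22, 34] (size 4, max 34) hi=[40, 46, 50] (size 3, min 40) -> median=34
Step 8: insert 21 -> lo=[7, 15, 21, 22] (size 4, max 22) hi=[34, 40, 46, 50] (size 4, min 34) -> median=28
Step 9: insert 19 -> lo=[7, 15, 19, 21, 22] (size 5, max 22) hi=[34, 40, 46, 50] (size 4, min 34) -> median=22
Step 10: insert 24 -> lo=[7, 15, 19, 21, 22] (size 5, max 22) hi=[24, 34, 40, 46, 50] (size 5, min 24) -> median=23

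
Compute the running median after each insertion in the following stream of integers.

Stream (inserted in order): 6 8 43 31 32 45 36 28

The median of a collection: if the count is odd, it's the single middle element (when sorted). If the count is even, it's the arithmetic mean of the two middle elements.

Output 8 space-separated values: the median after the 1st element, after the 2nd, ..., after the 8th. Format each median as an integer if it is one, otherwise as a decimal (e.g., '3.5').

Answer: 6 7 8 19.5 31 31.5 32 31.5

Derivation:
Step 1: insert 6 -> lo=[6] (size 1, max 6) hi=[] (size 0) -> median=6
Step 2: insert 8 -> lo=[6] (size 1, max 6) hi=[8] (size 1, min 8) -> median=7
Step 3: insert 43 -> lo=[6, 8] (size 2, max 8) hi=[43] (size 1, min 43) -> median=8
Step 4: insert 31 -> lo=[6, 8] (size 2, max 8) hi=[31, 43] (size 2, min 31) -> median=19.5
Step 5: insert 32 -> lo=[6, 8, 31] (size 3, max 31) hi=[32, 43] (size 2, min 32) -> median=31
Step 6: insert 45 -> lo=[6, 8, 31] (size 3, max 31) hi=[32, 43, 45] (size 3, min 32) -> median=31.5
Step 7: insert 36 -> lo=[6, 8, 31, 32] (size 4, max 32) hi=[36, 43, 45] (size 3, min 36) -> median=32
Step 8: insert 28 -> lo=[6, 8, 28, 31] (size 4, max 31) hi=[32, 36, 43, 45] (size 4, min 32) -> median=31.5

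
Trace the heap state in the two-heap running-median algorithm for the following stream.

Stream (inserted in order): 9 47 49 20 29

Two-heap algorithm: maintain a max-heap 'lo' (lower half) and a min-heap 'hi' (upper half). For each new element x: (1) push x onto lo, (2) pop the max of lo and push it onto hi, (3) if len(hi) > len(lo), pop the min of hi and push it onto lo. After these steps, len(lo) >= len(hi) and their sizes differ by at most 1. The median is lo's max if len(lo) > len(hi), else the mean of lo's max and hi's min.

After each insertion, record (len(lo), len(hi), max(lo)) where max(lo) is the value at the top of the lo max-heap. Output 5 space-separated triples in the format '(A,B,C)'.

Step 1: insert 9 -> lo=[9] hi=[] -> (len(lo)=1, len(hi)=0, max(lo)=9)
Step 2: insert 47 -> lo=[9] hi=[47] -> (len(lo)=1, len(hi)=1, max(lo)=9)
Step 3: insert 49 -> lo=[9, 47] hi=[49] -> (len(lo)=2, len(hi)=1, max(lo)=47)
Step 4: insert 20 -> lo=[9, 20] hi=[47, 49] -> (len(lo)=2, len(hi)=2, max(lo)=20)
Step 5: insert 29 -> lo=[9, 20, 29] hi=[47, 49] -> (len(lo)=3, len(hi)=2, max(lo)=29)

Answer: (1,0,9) (1,1,9) (2,1,47) (2,2,20) (3,2,29)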